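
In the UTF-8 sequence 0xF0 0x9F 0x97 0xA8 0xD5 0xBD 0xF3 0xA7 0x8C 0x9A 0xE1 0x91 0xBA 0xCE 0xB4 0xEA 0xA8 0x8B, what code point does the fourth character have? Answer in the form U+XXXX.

U+147A

Offset 0: leading byte 0xF0 = 11110000 → 4-byte char #1 = F0 9F 97 A8.
Offset 4: leading byte 0xD5 = 11010101 → 2-byte char #2 = D5 BD.
Offset 6: leading byte 0xF3 = 11110011 → 4-byte char #3 = F3 A7 8C 9A.
Offset 10: leading byte 0xE1 = 11100001 → 3-byte char #4 = E1 91 BA.
Leading byte 0xE1 = 11100001 matches 1110xxxx → 3-byte sequence.
Byte 1: 0xE1 = 11100001, payload 0001 (4 bits).
Byte 2: 0x91 = 10010001 (10xxxxxx ✓), payload 010001.
Byte 3: 0xBA = 10111010 (10xxxxxx ✓), payload 111010.
Concatenate: 0001010001111010 = 0x147A (16 bits → U+147A).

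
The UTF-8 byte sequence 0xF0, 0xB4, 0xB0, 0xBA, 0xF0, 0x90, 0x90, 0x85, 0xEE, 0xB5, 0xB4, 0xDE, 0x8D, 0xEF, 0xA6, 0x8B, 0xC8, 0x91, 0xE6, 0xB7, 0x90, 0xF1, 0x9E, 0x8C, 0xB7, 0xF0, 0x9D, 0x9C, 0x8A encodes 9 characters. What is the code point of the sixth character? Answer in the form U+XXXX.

U+0211

Offset 0: leading byte 0xF0 = 11110000 → 4-byte char #1 = F0 B4 B0 BA.
Offset 4: leading byte 0xF0 = 11110000 → 4-byte char #2 = F0 90 90 85.
Offset 8: leading byte 0xEE = 11101110 → 3-byte char #3 = EE B5 B4.
Offset 11: leading byte 0xDE = 11011110 → 2-byte char #4 = DE 8D.
Offset 13: leading byte 0xEF = 11101111 → 3-byte char #5 = EF A6 8B.
Offset 16: leading byte 0xC8 = 11001000 → 2-byte char #6 = C8 91.
Leading byte 0xC8 = 11001000 matches 110xxxxx → 2-byte sequence.
Byte 1: 0xC8 = 11001000, payload 01000 (5 bits).
Byte 2: 0x91 = 10010001 (10xxxxxx ✓), payload 010001.
Concatenate: 01000010001 = 0x211 (11 bits → U+0211).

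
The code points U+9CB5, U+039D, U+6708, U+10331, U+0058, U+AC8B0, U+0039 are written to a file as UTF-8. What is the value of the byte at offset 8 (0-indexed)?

0xF0

U+9CB5 → 3-byte form E9 B2 B5 at offsets 0–2.
U+039D → 2-byte form CE 9D at offsets 3–4.
U+6708 → 3-byte form E6 9C 88 at offsets 5–7.
U+10331 → 4-byte form F0 90 8C B1 at offsets 8–11.
Offset 8 falls in char 4's range; it's byte 1 of F0 90 8C B1 = 0xF0.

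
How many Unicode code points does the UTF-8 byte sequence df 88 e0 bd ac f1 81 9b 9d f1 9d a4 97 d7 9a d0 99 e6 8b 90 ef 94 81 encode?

Byte at offset 0: 0xDF = 11011111 → 2-byte char (#1). Advance 2.
Byte at offset 2: 0xE0 = 11100000 → 3-byte char (#2). Advance 3.
Byte at offset 5: 0xF1 = 11110001 → 4-byte char (#3). Advance 4.
Byte at offset 9: 0xF1 = 11110001 → 4-byte char (#4). Advance 4.
Byte at offset 13: 0xD7 = 11010111 → 2-byte char (#5). Advance 2.
Byte at offset 15: 0xD0 = 11010000 → 2-byte char (#6). Advance 2.
Byte at offset 17: 0xE6 = 11100110 → 3-byte char (#7). Advance 3.
Byte at offset 20: 0xEF = 11101111 → 3-byte char (#8). Advance 3.
Reached end at offset 23 after 8 code points.

8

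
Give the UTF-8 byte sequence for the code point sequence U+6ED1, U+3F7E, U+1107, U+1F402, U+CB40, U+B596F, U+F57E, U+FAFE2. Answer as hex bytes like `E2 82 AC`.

U+6ED1: 3-byte form → E6 BB 91.
U+3F7E: 3-byte form → E3 BD BE.
U+1107: 3-byte form → E1 84 87.
U+1F402: 4-byte form → F0 9F 90 82.
U+CB40: 3-byte form → EC AD 80.
U+B596F: 4-byte form → F2 B5 A5 AF.
U+F57E: 3-byte form → EF 95 BE.
U+FAFE2: 4-byte form → F3 BA BF A2.
Concatenated (27 bytes): E6 BB 91 E3 BD BE E1 84 87 F0 9F 90 82 EC AD 80 F2 B5 A5 AF EF 95 BE F3 BA BF A2.

E6 BB 91 E3 BD BE E1 84 87 F0 9F 90 82 EC AD 80 F2 B5 A5 AF EF 95 BE F3 BA BF A2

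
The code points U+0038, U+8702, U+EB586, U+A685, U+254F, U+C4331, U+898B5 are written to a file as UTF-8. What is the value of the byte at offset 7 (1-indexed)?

0x96

1-indexed offset 7 is 0-indexed offset 6.
U+0038 → 1-byte form 38 at offsets 0–0.
U+8702 → 3-byte form E8 9C 82 at offsets 1–3.
U+EB586 → 4-byte form F3 AB 96 86 at offsets 4–7.
Offset 6 falls in char 3's range; it's byte 3 of F3 AB 96 86 = 0x96.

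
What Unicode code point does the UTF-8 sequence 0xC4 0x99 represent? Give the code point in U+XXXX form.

U+0119

Leading byte 0xC4 = 11000100 matches 110xxxxx → 2-byte sequence.
Byte 1: 0xC4 = 11000100, payload 00100 (5 bits).
Byte 2: 0x99 = 10011001 (10xxxxxx ✓), payload 011001.
Concatenate: 00100011001 = 0x119 (11 bits → U+0119).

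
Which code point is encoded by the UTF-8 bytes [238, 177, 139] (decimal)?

Leading byte 0xEE = 11101110 matches 1110xxxx → 3-byte sequence.
Byte 1: 0xEE = 11101110, payload 1110 (4 bits).
Byte 2: 0xB1 = 10110001 (10xxxxxx ✓), payload 110001.
Byte 3: 0x8B = 10001011 (10xxxxxx ✓), payload 001011.
Concatenate: 1110110001001011 = 0xEC4B (16 bits → U+EC4B).

U+EC4B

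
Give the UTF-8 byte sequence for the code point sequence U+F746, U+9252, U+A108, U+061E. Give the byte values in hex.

EF 9D 86 E9 89 92 EA 84 88 D8 9E

U+F746: 3-byte form → EF 9D 86.
U+9252: 3-byte form → E9 89 92.
U+A108: 3-byte form → EA 84 88.
U+061E: 2-byte form → D8 9E.
Concatenated (11 bytes): EF 9D 86 E9 89 92 EA 84 88 D8 9E.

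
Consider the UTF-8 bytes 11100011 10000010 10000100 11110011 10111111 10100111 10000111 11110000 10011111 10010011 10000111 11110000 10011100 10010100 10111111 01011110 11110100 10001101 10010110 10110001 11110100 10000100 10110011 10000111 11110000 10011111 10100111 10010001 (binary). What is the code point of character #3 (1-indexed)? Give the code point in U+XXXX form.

Offset 0: leading byte 0xE3 = 11100011 → 3-byte char #1 = E3 82 84.
Offset 3: leading byte 0xF3 = 11110011 → 4-byte char #2 = F3 BF A7 87.
Offset 7: leading byte 0xF0 = 11110000 → 4-byte char #3 = F0 9F 93 87.
Leading byte 0xF0 = 11110000 matches 11110xxx → 4-byte sequence.
Byte 1: 0xF0 = 11110000, payload 000 (3 bits).
Byte 2: 0x9F = 10011111 (10xxxxxx ✓), payload 011111.
Byte 3: 0x93 = 10010011 (10xxxxxx ✓), payload 010011.
Byte 4: 0x87 = 10000111 (10xxxxxx ✓), payload 000111.
Concatenate: 000011111010011000111 = 0x1F4C7 (21 bits → U+1F4C7).

U+1F4C7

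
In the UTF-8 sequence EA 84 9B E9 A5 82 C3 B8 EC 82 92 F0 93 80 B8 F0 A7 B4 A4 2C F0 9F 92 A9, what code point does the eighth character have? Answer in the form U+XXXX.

Offset 0: leading byte 0xEA = 11101010 → 3-byte char #1 = EA 84 9B.
Offset 3: leading byte 0xE9 = 11101001 → 3-byte char #2 = E9 A5 82.
Offset 6: leading byte 0xC3 = 11000011 → 2-byte char #3 = C3 B8.
Offset 8: leading byte 0xEC = 11101100 → 3-byte char #4 = EC 82 92.
Offset 11: leading byte 0xF0 = 11110000 → 4-byte char #5 = F0 93 80 B8.
Offset 15: leading byte 0xF0 = 11110000 → 4-byte char #6 = F0 A7 B4 A4.
Offset 19: leading byte 0x2C = 00101100 → 1-byte char #7 = 2C.
Offset 20: leading byte 0xF0 = 11110000 → 4-byte char #8 = F0 9F 92 A9.
Leading byte 0xF0 = 11110000 matches 11110xxx → 4-byte sequence.
Byte 1: 0xF0 = 11110000, payload 000 (3 bits).
Byte 2: 0x9F = 10011111 (10xxxxxx ✓), payload 011111.
Byte 3: 0x92 = 10010010 (10xxxxxx ✓), payload 010010.
Byte 4: 0xA9 = 10101001 (10xxxxxx ✓), payload 101001.
Concatenate: 000011111010010101001 = 0x1F4A9 (21 bits → U+1F4A9).

U+1F4A9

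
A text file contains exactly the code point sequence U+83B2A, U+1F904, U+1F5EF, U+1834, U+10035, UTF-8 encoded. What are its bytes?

U+83B2A: 4-byte form → F2 83 AC AA.
U+1F904: 4-byte form → F0 9F A4 84.
U+1F5EF: 4-byte form → F0 9F 97 AF.
U+1834: 3-byte form → E1 A0 B4.
U+10035: 4-byte form → F0 90 80 B5.
Concatenated (19 bytes): F2 83 AC AA F0 9F A4 84 F0 9F 97 AF E1 A0 B4 F0 90 80 B5.

F2 83 AC AA F0 9F A4 84 F0 9F 97 AF E1 A0 B4 F0 90 80 B5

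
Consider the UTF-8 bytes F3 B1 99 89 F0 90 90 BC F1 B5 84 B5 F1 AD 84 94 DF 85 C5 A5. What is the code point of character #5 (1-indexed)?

U+07C5

Offset 0: leading byte 0xF3 = 11110011 → 4-byte char #1 = F3 B1 99 89.
Offset 4: leading byte 0xF0 = 11110000 → 4-byte char #2 = F0 90 90 BC.
Offset 8: leading byte 0xF1 = 11110001 → 4-byte char #3 = F1 B5 84 B5.
Offset 12: leading byte 0xF1 = 11110001 → 4-byte char #4 = F1 AD 84 94.
Offset 16: leading byte 0xDF = 11011111 → 2-byte char #5 = DF 85.
Leading byte 0xDF = 11011111 matches 110xxxxx → 2-byte sequence.
Byte 1: 0xDF = 11011111, payload 11111 (5 bits).
Byte 2: 0x85 = 10000101 (10xxxxxx ✓), payload 000101.
Concatenate: 11111000101 = 0x7C5 (11 bits → U+07C5).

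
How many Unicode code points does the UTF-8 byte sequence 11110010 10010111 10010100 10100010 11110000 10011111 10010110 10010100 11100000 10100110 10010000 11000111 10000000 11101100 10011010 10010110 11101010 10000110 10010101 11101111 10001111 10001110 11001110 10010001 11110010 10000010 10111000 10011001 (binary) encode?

Byte at offset 0: 0xF2 = 11110010 → 4-byte char (#1). Advance 4.
Byte at offset 4: 0xF0 = 11110000 → 4-byte char (#2). Advance 4.
Byte at offset 8: 0xE0 = 11100000 → 3-byte char (#3). Advance 3.
Byte at offset 11: 0xC7 = 11000111 → 2-byte char (#4). Advance 2.
Byte at offset 13: 0xEC = 11101100 → 3-byte char (#5). Advance 3.
Byte at offset 16: 0xEA = 11101010 → 3-byte char (#6). Advance 3.
Byte at offset 19: 0xEF = 11101111 → 3-byte char (#7). Advance 3.
Byte at offset 22: 0xCE = 11001110 → 2-byte char (#8). Advance 2.
Byte at offset 24: 0xF2 = 11110010 → 4-byte char (#9). Advance 4.
Reached end at offset 28 after 9 code points.

9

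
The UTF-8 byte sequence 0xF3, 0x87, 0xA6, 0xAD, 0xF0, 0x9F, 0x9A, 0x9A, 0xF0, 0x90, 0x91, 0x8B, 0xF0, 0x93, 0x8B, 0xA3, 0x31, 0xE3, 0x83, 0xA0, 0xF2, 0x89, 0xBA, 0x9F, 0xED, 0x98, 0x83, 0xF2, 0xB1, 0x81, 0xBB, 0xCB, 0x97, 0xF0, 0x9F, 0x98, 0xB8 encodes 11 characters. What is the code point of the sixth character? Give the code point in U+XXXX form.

Offset 0: leading byte 0xF3 = 11110011 → 4-byte char #1 = F3 87 A6 AD.
Offset 4: leading byte 0xF0 = 11110000 → 4-byte char #2 = F0 9F 9A 9A.
Offset 8: leading byte 0xF0 = 11110000 → 4-byte char #3 = F0 90 91 8B.
Offset 12: leading byte 0xF0 = 11110000 → 4-byte char #4 = F0 93 8B A3.
Offset 16: leading byte 0x31 = 00110001 → 1-byte char #5 = 31.
Offset 17: leading byte 0xE3 = 11100011 → 3-byte char #6 = E3 83 A0.
Leading byte 0xE3 = 11100011 matches 1110xxxx → 3-byte sequence.
Byte 1: 0xE3 = 11100011, payload 0011 (4 bits).
Byte 2: 0x83 = 10000011 (10xxxxxx ✓), payload 000011.
Byte 3: 0xA0 = 10100000 (10xxxxxx ✓), payload 100000.
Concatenate: 0011000011100000 = 0x30E0 (16 bits → U+30E0).

U+30E0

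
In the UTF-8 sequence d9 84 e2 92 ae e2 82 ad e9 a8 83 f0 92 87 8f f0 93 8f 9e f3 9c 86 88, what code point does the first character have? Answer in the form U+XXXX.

U+0644

Offset 0: leading byte 0xD9 = 11011001 → 2-byte char #1 = D9 84.
Leading byte 0xD9 = 11011001 matches 110xxxxx → 2-byte sequence.
Byte 1: 0xD9 = 11011001, payload 11001 (5 bits).
Byte 2: 0x84 = 10000100 (10xxxxxx ✓), payload 000100.
Concatenate: 11001000100 = 0x644 (11 bits → U+0644).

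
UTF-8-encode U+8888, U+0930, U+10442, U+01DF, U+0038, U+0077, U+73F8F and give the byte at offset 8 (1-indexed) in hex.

1-indexed offset 8 is 0-indexed offset 7.
U+8888 → 3-byte form E8 A2 88 at offsets 0–2.
U+0930 → 3-byte form E0 A4 B0 at offsets 3–5.
U+10442 → 4-byte form F0 90 91 82 at offsets 6–9.
Offset 7 falls in char 3's range; it's byte 2 of F0 90 91 82 = 0x90.

0x90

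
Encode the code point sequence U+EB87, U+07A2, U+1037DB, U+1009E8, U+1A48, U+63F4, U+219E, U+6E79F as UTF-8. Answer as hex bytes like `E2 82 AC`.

EE AE 87 DE A2 F4 83 9F 9B F4 80 A7 A8 E1 A9 88 E6 8F B4 E2 86 9E F1 AE 9E 9F

U+EB87: 3-byte form → EE AE 87.
U+07A2: 2-byte form → DE A2.
U+1037DB: 4-byte form → F4 83 9F 9B.
U+1009E8: 4-byte form → F4 80 A7 A8.
U+1A48: 3-byte form → E1 A9 88.
U+63F4: 3-byte form → E6 8F B4.
U+219E: 3-byte form → E2 86 9E.
U+6E79F: 4-byte form → F1 AE 9E 9F.
Concatenated (26 bytes): EE AE 87 DE A2 F4 83 9F 9B F4 80 A7 A8 E1 A9 88 E6 8F B4 E2 86 9E F1 AE 9E 9F.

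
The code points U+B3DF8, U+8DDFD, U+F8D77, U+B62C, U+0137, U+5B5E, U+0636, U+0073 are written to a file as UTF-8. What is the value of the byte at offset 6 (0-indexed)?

U+B3DF8 → 4-byte form F2 B3 B7 B8 at offsets 0–3.
U+8DDFD → 4-byte form F2 8D B7 BD at offsets 4–7.
Offset 6 falls in char 2's range; it's byte 3 of F2 8D B7 BD = 0xB7.

0xB7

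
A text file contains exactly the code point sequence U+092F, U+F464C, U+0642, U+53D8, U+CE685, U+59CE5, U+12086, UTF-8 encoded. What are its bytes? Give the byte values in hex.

E0 A4 AF F3 B4 99 8C D9 82 E5 8F 98 F3 8E 9A 85 F1 99 B3 A5 F0 92 82 86

U+092F: 3-byte form → E0 A4 AF.
U+F464C: 4-byte form → F3 B4 99 8C.
U+0642: 2-byte form → D9 82.
U+53D8: 3-byte form → E5 8F 98.
U+CE685: 4-byte form → F3 8E 9A 85.
U+59CE5: 4-byte form → F1 99 B3 A5.
U+12086: 4-byte form → F0 92 82 86.
Concatenated (24 bytes): E0 A4 AF F3 B4 99 8C D9 82 E5 8F 98 F3 8E 9A 85 F1 99 B3 A5 F0 92 82 86.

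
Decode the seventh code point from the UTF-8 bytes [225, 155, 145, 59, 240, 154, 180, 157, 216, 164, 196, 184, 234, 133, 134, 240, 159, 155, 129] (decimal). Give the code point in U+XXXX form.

U+1F6C1

Offset 0: leading byte 0xE1 = 11100001 → 3-byte char #1 = E1 9B 91.
Offset 3: leading byte 0x3B = 00111011 → 1-byte char #2 = 3B.
Offset 4: leading byte 0xF0 = 11110000 → 4-byte char #3 = F0 9A B4 9D.
Offset 8: leading byte 0xD8 = 11011000 → 2-byte char #4 = D8 A4.
Offset 10: leading byte 0xC4 = 11000100 → 2-byte char #5 = C4 B8.
Offset 12: leading byte 0xEA = 11101010 → 3-byte char #6 = EA 85 86.
Offset 15: leading byte 0xF0 = 11110000 → 4-byte char #7 = F0 9F 9B 81.
Leading byte 0xF0 = 11110000 matches 11110xxx → 4-byte sequence.
Byte 1: 0xF0 = 11110000, payload 000 (3 bits).
Byte 2: 0x9F = 10011111 (10xxxxxx ✓), payload 011111.
Byte 3: 0x9B = 10011011 (10xxxxxx ✓), payload 011011.
Byte 4: 0x81 = 10000001 (10xxxxxx ✓), payload 000001.
Concatenate: 000011111011011000001 = 0x1F6C1 (21 bits → U+1F6C1).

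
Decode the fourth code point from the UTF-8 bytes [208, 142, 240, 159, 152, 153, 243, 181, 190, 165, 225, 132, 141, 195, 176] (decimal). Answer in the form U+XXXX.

U+110D

Offset 0: leading byte 0xD0 = 11010000 → 2-byte char #1 = D0 8E.
Offset 2: leading byte 0xF0 = 11110000 → 4-byte char #2 = F0 9F 98 99.
Offset 6: leading byte 0xF3 = 11110011 → 4-byte char #3 = F3 B5 BE A5.
Offset 10: leading byte 0xE1 = 11100001 → 3-byte char #4 = E1 84 8D.
Leading byte 0xE1 = 11100001 matches 1110xxxx → 3-byte sequence.
Byte 1: 0xE1 = 11100001, payload 0001 (4 bits).
Byte 2: 0x84 = 10000100 (10xxxxxx ✓), payload 000100.
Byte 3: 0x8D = 10001101 (10xxxxxx ✓), payload 001101.
Concatenate: 0001000100001101 = 0x110D (16 bits → U+110D).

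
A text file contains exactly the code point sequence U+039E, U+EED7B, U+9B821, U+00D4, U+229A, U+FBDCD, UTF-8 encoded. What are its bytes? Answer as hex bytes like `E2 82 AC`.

U+039E: 2-byte form → CE 9E.
U+EED7B: 4-byte form → F3 AE B5 BB.
U+9B821: 4-byte form → F2 9B A0 A1.
U+00D4: 2-byte form → C3 94.
U+229A: 3-byte form → E2 8A 9A.
U+FBDCD: 4-byte form → F3 BB B7 8D.
Concatenated (19 bytes): CE 9E F3 AE B5 BB F2 9B A0 A1 C3 94 E2 8A 9A F3 BB B7 8D.

CE 9E F3 AE B5 BB F2 9B A0 A1 C3 94 E2 8A 9A F3 BB B7 8D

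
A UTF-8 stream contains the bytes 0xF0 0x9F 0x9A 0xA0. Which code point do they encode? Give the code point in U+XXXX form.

U+1F6A0

Leading byte 0xF0 = 11110000 matches 11110xxx → 4-byte sequence.
Byte 1: 0xF0 = 11110000, payload 000 (3 bits).
Byte 2: 0x9F = 10011111 (10xxxxxx ✓), payload 011111.
Byte 3: 0x9A = 10011010 (10xxxxxx ✓), payload 011010.
Byte 4: 0xA0 = 10100000 (10xxxxxx ✓), payload 100000.
Concatenate: 000011111011010100000 = 0x1F6A0 (21 bits → U+1F6A0).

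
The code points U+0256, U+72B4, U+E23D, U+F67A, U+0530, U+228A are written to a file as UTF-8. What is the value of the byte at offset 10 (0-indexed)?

U+0256 → 2-byte form C9 96 at offsets 0–1.
U+72B4 → 3-byte form E7 8A B4 at offsets 2–4.
U+E23D → 3-byte form EE 88 BD at offsets 5–7.
U+F67A → 3-byte form EF 99 BA at offsets 8–10.
Offset 10 falls in char 4's range; it's byte 3 of EF 99 BA = 0xBA.

0xBA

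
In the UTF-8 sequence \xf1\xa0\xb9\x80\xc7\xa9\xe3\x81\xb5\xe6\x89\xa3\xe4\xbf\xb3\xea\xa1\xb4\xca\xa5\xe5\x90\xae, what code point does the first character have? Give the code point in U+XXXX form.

Offset 0: leading byte 0xF1 = 11110001 → 4-byte char #1 = F1 A0 B9 80.
Leading byte 0xF1 = 11110001 matches 11110xxx → 4-byte sequence.
Byte 1: 0xF1 = 11110001, payload 001 (3 bits).
Byte 2: 0xA0 = 10100000 (10xxxxxx ✓), payload 100000.
Byte 3: 0xB9 = 10111001 (10xxxxxx ✓), payload 111001.
Byte 4: 0x80 = 10000000 (10xxxxxx ✓), payload 000000.
Concatenate: 001100000111001000000 = 0x60E40 (21 bits → U+60E40).

U+60E40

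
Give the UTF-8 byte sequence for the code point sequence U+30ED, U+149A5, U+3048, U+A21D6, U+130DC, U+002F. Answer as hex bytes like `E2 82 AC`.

U+30ED: 3-byte form → E3 83 AD.
U+149A5: 4-byte form → F0 94 A6 A5.
U+3048: 3-byte form → E3 81 88.
U+A21D6: 4-byte form → F2 A2 87 96.
U+130DC: 4-byte form → F0 93 83 9C.
U+002F: 1-byte form → 2F.
Concatenated (19 bytes): E3 83 AD F0 94 A6 A5 E3 81 88 F2 A2 87 96 F0 93 83 9C 2F.

E3 83 AD F0 94 A6 A5 E3 81 88 F2 A2 87 96 F0 93 83 9C 2F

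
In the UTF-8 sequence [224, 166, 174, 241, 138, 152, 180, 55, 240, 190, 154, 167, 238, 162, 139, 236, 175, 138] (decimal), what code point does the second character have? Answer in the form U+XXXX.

Offset 0: leading byte 0xE0 = 11100000 → 3-byte char #1 = E0 A6 AE.
Offset 3: leading byte 0xF1 = 11110001 → 4-byte char #2 = F1 8A 98 B4.
Leading byte 0xF1 = 11110001 matches 11110xxx → 4-byte sequence.
Byte 1: 0xF1 = 11110001, payload 001 (3 bits).
Byte 2: 0x8A = 10001010 (10xxxxxx ✓), payload 001010.
Byte 3: 0x98 = 10011000 (10xxxxxx ✓), payload 011000.
Byte 4: 0xB4 = 10110100 (10xxxxxx ✓), payload 110100.
Concatenate: 001001010011000110100 = 0x4A634 (21 bits → U+4A634).

U+4A634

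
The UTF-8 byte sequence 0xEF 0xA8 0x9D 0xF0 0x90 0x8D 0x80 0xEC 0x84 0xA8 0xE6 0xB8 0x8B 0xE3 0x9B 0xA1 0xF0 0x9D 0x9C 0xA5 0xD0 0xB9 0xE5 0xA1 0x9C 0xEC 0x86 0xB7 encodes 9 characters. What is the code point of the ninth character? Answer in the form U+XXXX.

U+C1B7

Offset 0: leading byte 0xEF = 11101111 → 3-byte char #1 = EF A8 9D.
Offset 3: leading byte 0xF0 = 11110000 → 4-byte char #2 = F0 90 8D 80.
Offset 7: leading byte 0xEC = 11101100 → 3-byte char #3 = EC 84 A8.
Offset 10: leading byte 0xE6 = 11100110 → 3-byte char #4 = E6 B8 8B.
Offset 13: leading byte 0xE3 = 11100011 → 3-byte char #5 = E3 9B A1.
Offset 16: leading byte 0xF0 = 11110000 → 4-byte char #6 = F0 9D 9C A5.
Offset 20: leading byte 0xD0 = 11010000 → 2-byte char #7 = D0 B9.
Offset 22: leading byte 0xE5 = 11100101 → 3-byte char #8 = E5 A1 9C.
Offset 25: leading byte 0xEC = 11101100 → 3-byte char #9 = EC 86 B7.
Leading byte 0xEC = 11101100 matches 1110xxxx → 3-byte sequence.
Byte 1: 0xEC = 11101100, payload 1100 (4 bits).
Byte 2: 0x86 = 10000110 (10xxxxxx ✓), payload 000110.
Byte 3: 0xB7 = 10110111 (10xxxxxx ✓), payload 110111.
Concatenate: 1100000110110111 = 0xC1B7 (16 bits → U+C1B7).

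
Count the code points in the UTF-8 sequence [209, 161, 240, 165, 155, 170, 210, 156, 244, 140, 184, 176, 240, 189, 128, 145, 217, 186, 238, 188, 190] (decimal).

7

Byte at offset 0: 0xD1 = 11010001 → 2-byte char (#1). Advance 2.
Byte at offset 2: 0xF0 = 11110000 → 4-byte char (#2). Advance 4.
Byte at offset 6: 0xD2 = 11010010 → 2-byte char (#3). Advance 2.
Byte at offset 8: 0xF4 = 11110100 → 4-byte char (#4). Advance 4.
Byte at offset 12: 0xF0 = 11110000 → 4-byte char (#5). Advance 4.
Byte at offset 16: 0xD9 = 11011001 → 2-byte char (#6). Advance 2.
Byte at offset 18: 0xEE = 11101110 → 3-byte char (#7). Advance 3.
Reached end at offset 21 after 7 code points.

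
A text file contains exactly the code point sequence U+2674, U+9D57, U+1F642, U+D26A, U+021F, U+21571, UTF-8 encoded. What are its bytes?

U+2674: 3-byte form → E2 99 B4.
U+9D57: 3-byte form → E9 B5 97.
U+1F642: 4-byte form → F0 9F 99 82.
U+D26A: 3-byte form → ED 89 AA.
U+021F: 2-byte form → C8 9F.
U+21571: 4-byte form → F0 A1 95 B1.
Concatenated (19 bytes): E2 99 B4 E9 B5 97 F0 9F 99 82 ED 89 AA C8 9F F0 A1 95 B1.

E2 99 B4 E9 B5 97 F0 9F 99 82 ED 89 AA C8 9F F0 A1 95 B1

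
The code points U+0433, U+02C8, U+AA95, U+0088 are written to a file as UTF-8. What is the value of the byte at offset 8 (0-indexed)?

U+0433 → 2-byte form D0 B3 at offsets 0–1.
U+02C8 → 2-byte form CB 88 at offsets 2–3.
U+AA95 → 3-byte form EA AA 95 at offsets 4–6.
U+0088 → 2-byte form C2 88 at offsets 7–8.
Offset 8 falls in char 4's range; it's byte 2 of C2 88 = 0x88.

0x88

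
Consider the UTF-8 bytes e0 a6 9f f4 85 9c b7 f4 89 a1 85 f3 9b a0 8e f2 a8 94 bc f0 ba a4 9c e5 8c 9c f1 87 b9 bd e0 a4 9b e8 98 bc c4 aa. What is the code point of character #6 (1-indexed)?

Offset 0: leading byte 0xE0 = 11100000 → 3-byte char #1 = E0 A6 9F.
Offset 3: leading byte 0xF4 = 11110100 → 4-byte char #2 = F4 85 9C B7.
Offset 7: leading byte 0xF4 = 11110100 → 4-byte char #3 = F4 89 A1 85.
Offset 11: leading byte 0xF3 = 11110011 → 4-byte char #4 = F3 9B A0 8E.
Offset 15: leading byte 0xF2 = 11110010 → 4-byte char #5 = F2 A8 94 BC.
Offset 19: leading byte 0xF0 = 11110000 → 4-byte char #6 = F0 BA A4 9C.
Leading byte 0xF0 = 11110000 matches 11110xxx → 4-byte sequence.
Byte 1: 0xF0 = 11110000, payload 000 (3 bits).
Byte 2: 0xBA = 10111010 (10xxxxxx ✓), payload 111010.
Byte 3: 0xA4 = 10100100 (10xxxxxx ✓), payload 100100.
Byte 4: 0x9C = 10011100 (10xxxxxx ✓), payload 011100.
Concatenate: 000111010100100011100 = 0x3A91C (21 bits → U+3A91C).

U+3A91C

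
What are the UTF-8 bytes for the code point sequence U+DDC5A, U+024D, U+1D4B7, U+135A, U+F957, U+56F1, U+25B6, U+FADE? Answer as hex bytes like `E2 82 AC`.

U+DDC5A: 4-byte form → F3 9D B1 9A.
U+024D: 2-byte form → C9 8D.
U+1D4B7: 4-byte form → F0 9D 92 B7.
U+135A: 3-byte form → E1 8D 9A.
U+F957: 3-byte form → EF A5 97.
U+56F1: 3-byte form → E5 9B B1.
U+25B6: 3-byte form → E2 96 B6.
U+FADE: 3-byte form → EF AB 9E.
Concatenated (25 bytes): F3 9D B1 9A C9 8D F0 9D 92 B7 E1 8D 9A EF A5 97 E5 9B B1 E2 96 B6 EF AB 9E.

F3 9D B1 9A C9 8D F0 9D 92 B7 E1 8D 9A EF A5 97 E5 9B B1 E2 96 B6 EF AB 9E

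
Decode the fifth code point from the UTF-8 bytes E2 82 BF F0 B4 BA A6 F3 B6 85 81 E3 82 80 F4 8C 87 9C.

Offset 0: leading byte 0xE2 = 11100010 → 3-byte char #1 = E2 82 BF.
Offset 3: leading byte 0xF0 = 11110000 → 4-byte char #2 = F0 B4 BA A6.
Offset 7: leading byte 0xF3 = 11110011 → 4-byte char #3 = F3 B6 85 81.
Offset 11: leading byte 0xE3 = 11100011 → 3-byte char #4 = E3 82 80.
Offset 14: leading byte 0xF4 = 11110100 → 4-byte char #5 = F4 8C 87 9C.
Leading byte 0xF4 = 11110100 matches 11110xxx → 4-byte sequence.
Byte 1: 0xF4 = 11110100, payload 100 (3 bits).
Byte 2: 0x8C = 10001100 (10xxxxxx ✓), payload 001100.
Byte 3: 0x87 = 10000111 (10xxxxxx ✓), payload 000111.
Byte 4: 0x9C = 10011100 (10xxxxxx ✓), payload 011100.
Concatenate: 100001100000111011100 = 0x10C1DC (21 bits → U+10C1DC).

U+10C1DC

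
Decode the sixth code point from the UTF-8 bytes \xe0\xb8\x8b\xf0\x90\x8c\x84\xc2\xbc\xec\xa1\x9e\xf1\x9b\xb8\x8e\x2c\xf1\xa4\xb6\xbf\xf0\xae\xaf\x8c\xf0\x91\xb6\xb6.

Offset 0: leading byte 0xE0 = 11100000 → 3-byte char #1 = E0 B8 8B.
Offset 3: leading byte 0xF0 = 11110000 → 4-byte char #2 = F0 90 8C 84.
Offset 7: leading byte 0xC2 = 11000010 → 2-byte char #3 = C2 BC.
Offset 9: leading byte 0xEC = 11101100 → 3-byte char #4 = EC A1 9E.
Offset 12: leading byte 0xF1 = 11110001 → 4-byte char #5 = F1 9B B8 8E.
Offset 16: leading byte 0x2C = 00101100 → 1-byte char #6 = 2C.
Leading byte 0x2C = 00101100 matches 0xxxxxxx → 1-byte sequence.
Byte 1: 0x2C = 00101100, payload 0101100 (7 bits).
Concatenate: 0101100 = 0x2C (7 bits → U+002C).

U+002C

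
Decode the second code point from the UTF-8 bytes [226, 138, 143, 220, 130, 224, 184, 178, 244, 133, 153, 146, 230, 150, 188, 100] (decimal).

U+0702

Offset 0: leading byte 0xE2 = 11100010 → 3-byte char #1 = E2 8A 8F.
Offset 3: leading byte 0xDC = 11011100 → 2-byte char #2 = DC 82.
Leading byte 0xDC = 11011100 matches 110xxxxx → 2-byte sequence.
Byte 1: 0xDC = 11011100, payload 11100 (5 bits).
Byte 2: 0x82 = 10000010 (10xxxxxx ✓), payload 000010.
Concatenate: 11100000010 = 0x702 (11 bits → U+0702).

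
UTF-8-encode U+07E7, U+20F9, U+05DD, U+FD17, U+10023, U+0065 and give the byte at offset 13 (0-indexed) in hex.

U+07E7 → 2-byte form DF A7 at offsets 0–1.
U+20F9 → 3-byte form E2 83 B9 at offsets 2–4.
U+05DD → 2-byte form D7 9D at offsets 5–6.
U+FD17 → 3-byte form EF B4 97 at offsets 7–9.
U+10023 → 4-byte form F0 90 80 A3 at offsets 10–13.
Offset 13 falls in char 5's range; it's byte 4 of F0 90 80 A3 = 0xA3.

0xA3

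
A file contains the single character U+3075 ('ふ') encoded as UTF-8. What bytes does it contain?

U+3075 = 0x3075 = 12405 decimal. In range U+0800–U+FFFF → 3-byte form: 1110xxxx 10xxxxxx 10xxxxxx.
Binary (16 bits): 0011000001110101.
Split 4+6+6: 0011 | 000001 | 110101.
Byte 1: 11100011 = 0xE3.
Byte 2: 10000001 = 0x81.
Byte 3: 10110101 = 0xB5.

E3 81 B5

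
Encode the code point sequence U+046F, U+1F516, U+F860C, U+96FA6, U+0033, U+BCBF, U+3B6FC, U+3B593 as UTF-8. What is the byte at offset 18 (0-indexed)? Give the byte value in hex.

U+046F → 2-byte form D1 AF at offsets 0–1.
U+1F516 → 4-byte form F0 9F 94 96 at offsets 2–5.
U+F860C → 4-byte form F3 B8 98 8C at offsets 6–9.
U+96FA6 → 4-byte form F2 96 BE A6 at offsets 10–13.
U+0033 → 1-byte form 33 at offsets 14–14.
U+BCBF → 3-byte form EB B2 BF at offsets 15–17.
U+3B6FC → 4-byte form F0 BB 9B BC at offsets 18–21.
Offset 18 falls in char 7's range; it's byte 1 of F0 BB 9B BC = 0xF0.

0xF0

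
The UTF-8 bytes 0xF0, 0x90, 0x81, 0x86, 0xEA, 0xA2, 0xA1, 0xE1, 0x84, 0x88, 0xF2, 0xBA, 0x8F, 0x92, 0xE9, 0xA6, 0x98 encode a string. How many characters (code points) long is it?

Byte at offset 0: 0xF0 = 11110000 → 4-byte char (#1). Advance 4.
Byte at offset 4: 0xEA = 11101010 → 3-byte char (#2). Advance 3.
Byte at offset 7: 0xE1 = 11100001 → 3-byte char (#3). Advance 3.
Byte at offset 10: 0xF2 = 11110010 → 4-byte char (#4). Advance 4.
Byte at offset 14: 0xE9 = 11101001 → 3-byte char (#5). Advance 3.
Reached end at offset 17 after 5 code points.

5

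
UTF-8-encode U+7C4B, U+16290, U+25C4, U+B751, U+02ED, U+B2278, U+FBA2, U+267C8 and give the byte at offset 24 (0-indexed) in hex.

U+7C4B → 3-byte form E7 B1 8B at offsets 0–2.
U+16290 → 4-byte form F0 96 8A 90 at offsets 3–6.
U+25C4 → 3-byte form E2 97 84 at offsets 7–9.
U+B751 → 3-byte form EB 9D 91 at offsets 10–12.
U+02ED → 2-byte form CB AD at offsets 13–14.
U+B2278 → 4-byte form F2 B2 89 B8 at offsets 15–18.
U+FBA2 → 3-byte form EF AE A2 at offsets 19–21.
U+267C8 → 4-byte form F0 A6 9F 88 at offsets 22–25.
Offset 24 falls in char 8's range; it's byte 3 of F0 A6 9F 88 = 0x9F.

0x9F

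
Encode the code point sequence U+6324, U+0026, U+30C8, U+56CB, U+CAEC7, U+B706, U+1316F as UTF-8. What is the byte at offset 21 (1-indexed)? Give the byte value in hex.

0xAF

1-indexed offset 21 is 0-indexed offset 20.
U+6324 → 3-byte form E6 8C A4 at offsets 0–2.
U+0026 → 1-byte form 26 at offsets 3–3.
U+30C8 → 3-byte form E3 83 88 at offsets 4–6.
U+56CB → 3-byte form E5 9B 8B at offsets 7–9.
U+CAEC7 → 4-byte form F3 8A BB 87 at offsets 10–13.
U+B706 → 3-byte form EB 9C 86 at offsets 14–16.
U+1316F → 4-byte form F0 93 85 AF at offsets 17–20.
Offset 20 falls in char 7's range; it's byte 4 of F0 93 85 AF = 0xAF.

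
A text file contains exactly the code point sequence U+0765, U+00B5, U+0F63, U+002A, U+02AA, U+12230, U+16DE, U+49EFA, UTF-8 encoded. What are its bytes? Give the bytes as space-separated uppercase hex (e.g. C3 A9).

U+0765: 2-byte form → DD A5.
U+00B5: 2-byte form → C2 B5.
U+0F63: 3-byte form → E0 BD A3.
U+002A: 1-byte form → 2A.
U+02AA: 2-byte form → CA AA.
U+12230: 4-byte form → F0 92 88 B0.
U+16DE: 3-byte form → E1 9B 9E.
U+49EFA: 4-byte form → F1 89 BB BA.
Concatenated (21 bytes): DD A5 C2 B5 E0 BD A3 2A CA AA F0 92 88 B0 E1 9B 9E F1 89 BB BA.

DD A5 C2 B5 E0 BD A3 2A CA AA F0 92 88 B0 E1 9B 9E F1 89 BB BA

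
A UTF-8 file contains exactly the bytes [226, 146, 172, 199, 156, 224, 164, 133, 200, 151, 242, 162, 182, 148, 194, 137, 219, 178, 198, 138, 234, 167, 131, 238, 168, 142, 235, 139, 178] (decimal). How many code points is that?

11

Byte at offset 0: 0xE2 = 11100010 → 3-byte char (#1). Advance 3.
Byte at offset 3: 0xC7 = 11000111 → 2-byte char (#2). Advance 2.
Byte at offset 5: 0xE0 = 11100000 → 3-byte char (#3). Advance 3.
Byte at offset 8: 0xC8 = 11001000 → 2-byte char (#4). Advance 2.
Byte at offset 10: 0xF2 = 11110010 → 4-byte char (#5). Advance 4.
Byte at offset 14: 0xC2 = 11000010 → 2-byte char (#6). Advance 2.
Byte at offset 16: 0xDB = 11011011 → 2-byte char (#7). Advance 2.
Byte at offset 18: 0xC6 = 11000110 → 2-byte char (#8). Advance 2.
Byte at offset 20: 0xEA = 11101010 → 3-byte char (#9). Advance 3.
Byte at offset 23: 0xEE = 11101110 → 3-byte char (#10). Advance 3.
Byte at offset 26: 0xEB = 11101011 → 3-byte char (#11). Advance 3.
Reached end at offset 29 after 11 code points.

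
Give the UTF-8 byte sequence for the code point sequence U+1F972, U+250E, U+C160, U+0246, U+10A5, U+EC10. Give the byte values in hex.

F0 9F A5 B2 E2 94 8E EC 85 A0 C9 86 E1 82 A5 EE B0 90

U+1F972: 4-byte form → F0 9F A5 B2.
U+250E: 3-byte form → E2 94 8E.
U+C160: 3-byte form → EC 85 A0.
U+0246: 2-byte form → C9 86.
U+10A5: 3-byte form → E1 82 A5.
U+EC10: 3-byte form → EE B0 90.
Concatenated (18 bytes): F0 9F A5 B2 E2 94 8E EC 85 A0 C9 86 E1 82 A5 EE B0 90.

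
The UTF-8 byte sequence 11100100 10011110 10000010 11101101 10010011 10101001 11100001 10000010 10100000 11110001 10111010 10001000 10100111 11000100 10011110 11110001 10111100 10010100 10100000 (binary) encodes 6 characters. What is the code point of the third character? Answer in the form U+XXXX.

U+10A0

Offset 0: leading byte 0xE4 = 11100100 → 3-byte char #1 = E4 9E 82.
Offset 3: leading byte 0xED = 11101101 → 3-byte char #2 = ED 93 A9.
Offset 6: leading byte 0xE1 = 11100001 → 3-byte char #3 = E1 82 A0.
Leading byte 0xE1 = 11100001 matches 1110xxxx → 3-byte sequence.
Byte 1: 0xE1 = 11100001, payload 0001 (4 bits).
Byte 2: 0x82 = 10000010 (10xxxxxx ✓), payload 000010.
Byte 3: 0xA0 = 10100000 (10xxxxxx ✓), payload 100000.
Concatenate: 0001000010100000 = 0x10A0 (16 bits → U+10A0).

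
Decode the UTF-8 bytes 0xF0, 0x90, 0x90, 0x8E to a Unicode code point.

U+1040E

Leading byte 0xF0 = 11110000 matches 11110xxx → 4-byte sequence.
Byte 1: 0xF0 = 11110000, payload 000 (3 bits).
Byte 2: 0x90 = 10010000 (10xxxxxx ✓), payload 010000.
Byte 3: 0x90 = 10010000 (10xxxxxx ✓), payload 010000.
Byte 4: 0x8E = 10001110 (10xxxxxx ✓), payload 001110.
Concatenate: 000010000010000001110 = 0x1040E (21 bits → U+1040E).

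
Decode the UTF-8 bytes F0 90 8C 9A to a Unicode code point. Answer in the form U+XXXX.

U+1031A

Leading byte 0xF0 = 11110000 matches 11110xxx → 4-byte sequence.
Byte 1: 0xF0 = 11110000, payload 000 (3 bits).
Byte 2: 0x90 = 10010000 (10xxxxxx ✓), payload 010000.
Byte 3: 0x8C = 10001100 (10xxxxxx ✓), payload 001100.
Byte 4: 0x9A = 10011010 (10xxxxxx ✓), payload 011010.
Concatenate: 000010000001100011010 = 0x1031A (21 bits → U+1031A).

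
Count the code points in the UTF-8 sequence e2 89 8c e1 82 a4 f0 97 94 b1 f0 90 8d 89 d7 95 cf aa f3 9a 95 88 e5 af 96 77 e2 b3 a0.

10

Byte at offset 0: 0xE2 = 11100010 → 3-byte char (#1). Advance 3.
Byte at offset 3: 0xE1 = 11100001 → 3-byte char (#2). Advance 3.
Byte at offset 6: 0xF0 = 11110000 → 4-byte char (#3). Advance 4.
Byte at offset 10: 0xF0 = 11110000 → 4-byte char (#4). Advance 4.
Byte at offset 14: 0xD7 = 11010111 → 2-byte char (#5). Advance 2.
Byte at offset 16: 0xCF = 11001111 → 2-byte char (#6). Advance 2.
Byte at offset 18: 0xF3 = 11110011 → 4-byte char (#7). Advance 4.
Byte at offset 22: 0xE5 = 11100101 → 3-byte char (#8). Advance 3.
Byte at offset 25: 0x77 = 01110111 → 1-byte char (#9). Advance 1.
Byte at offset 26: 0xE2 = 11100010 → 3-byte char (#10). Advance 3.
Reached end at offset 29 after 10 code points.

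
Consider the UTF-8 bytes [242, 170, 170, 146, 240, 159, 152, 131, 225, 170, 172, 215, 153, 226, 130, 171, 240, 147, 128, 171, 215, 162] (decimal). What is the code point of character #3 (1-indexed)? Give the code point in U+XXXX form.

U+1AAC

Offset 0: leading byte 0xF2 = 11110010 → 4-byte char #1 = F2 AA AA 92.
Offset 4: leading byte 0xF0 = 11110000 → 4-byte char #2 = F0 9F 98 83.
Offset 8: leading byte 0xE1 = 11100001 → 3-byte char #3 = E1 AA AC.
Leading byte 0xE1 = 11100001 matches 1110xxxx → 3-byte sequence.
Byte 1: 0xE1 = 11100001, payload 0001 (4 bits).
Byte 2: 0xAA = 10101010 (10xxxxxx ✓), payload 101010.
Byte 3: 0xAC = 10101100 (10xxxxxx ✓), payload 101100.
Concatenate: 0001101010101100 = 0x1AAC (16 bits → U+1AAC).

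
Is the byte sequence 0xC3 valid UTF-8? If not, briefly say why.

invalid (sequence truncated)

Leading byte 0xC3 = 11000011 → 2-byte form, but only 1 byte is present.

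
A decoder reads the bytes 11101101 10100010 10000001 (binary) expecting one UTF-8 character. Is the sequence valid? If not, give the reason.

invalid (encodes a surrogate (U+D800–U+DFFF))

Structurally a 3-byte sequence; payload = 0xD881.
But 0xD881 is in U+D800–U+DFFF, the surrogate range. Surrogates are not Unicode scalar values and are forbidden in UTF-8.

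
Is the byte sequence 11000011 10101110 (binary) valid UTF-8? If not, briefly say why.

Leading byte 0xC3 = 11000011 → 2-byte form.
Continuation bytes 0xAE=10101110 all match 10xxxxxx.
Decoded value 0xEE is ≥ 0x80 (shortest form) and not a surrogate.

valid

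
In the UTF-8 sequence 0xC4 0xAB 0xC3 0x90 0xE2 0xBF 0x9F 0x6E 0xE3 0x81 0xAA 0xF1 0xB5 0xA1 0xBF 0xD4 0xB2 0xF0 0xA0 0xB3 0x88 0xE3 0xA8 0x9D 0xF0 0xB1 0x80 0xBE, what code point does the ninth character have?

Offset 0: leading byte 0xC4 = 11000100 → 2-byte char #1 = C4 AB.
Offset 2: leading byte 0xC3 = 11000011 → 2-byte char #2 = C3 90.
Offset 4: leading byte 0xE2 = 11100010 → 3-byte char #3 = E2 BF 9F.
Offset 7: leading byte 0x6E = 01101110 → 1-byte char #4 = 6E.
Offset 8: leading byte 0xE3 = 11100011 → 3-byte char #5 = E3 81 AA.
Offset 11: leading byte 0xF1 = 11110001 → 4-byte char #6 = F1 B5 A1 BF.
Offset 15: leading byte 0xD4 = 11010100 → 2-byte char #7 = D4 B2.
Offset 17: leading byte 0xF0 = 11110000 → 4-byte char #8 = F0 A0 B3 88.
Offset 21: leading byte 0xE3 = 11100011 → 3-byte char #9 = E3 A8 9D.
Leading byte 0xE3 = 11100011 matches 1110xxxx → 3-byte sequence.
Byte 1: 0xE3 = 11100011, payload 0011 (4 bits).
Byte 2: 0xA8 = 10101000 (10xxxxxx ✓), payload 101000.
Byte 3: 0x9D = 10011101 (10xxxxxx ✓), payload 011101.
Concatenate: 0011101000011101 = 0x3A1D (16 bits → U+3A1D).

U+3A1D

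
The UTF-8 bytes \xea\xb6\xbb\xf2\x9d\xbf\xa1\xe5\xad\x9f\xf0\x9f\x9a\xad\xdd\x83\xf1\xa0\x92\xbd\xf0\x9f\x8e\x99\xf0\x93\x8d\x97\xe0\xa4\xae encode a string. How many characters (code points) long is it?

Byte at offset 0: 0xEA = 11101010 → 3-byte char (#1). Advance 3.
Byte at offset 3: 0xF2 = 11110010 → 4-byte char (#2). Advance 4.
Byte at offset 7: 0xE5 = 11100101 → 3-byte char (#3). Advance 3.
Byte at offset 10: 0xF0 = 11110000 → 4-byte char (#4). Advance 4.
Byte at offset 14: 0xDD = 11011101 → 2-byte char (#5). Advance 2.
Byte at offset 16: 0xF1 = 11110001 → 4-byte char (#6). Advance 4.
Byte at offset 20: 0xF0 = 11110000 → 4-byte char (#7). Advance 4.
Byte at offset 24: 0xF0 = 11110000 → 4-byte char (#8). Advance 4.
Byte at offset 28: 0xE0 = 11100000 → 3-byte char (#9). Advance 3.
Reached end at offset 31 after 9 code points.

9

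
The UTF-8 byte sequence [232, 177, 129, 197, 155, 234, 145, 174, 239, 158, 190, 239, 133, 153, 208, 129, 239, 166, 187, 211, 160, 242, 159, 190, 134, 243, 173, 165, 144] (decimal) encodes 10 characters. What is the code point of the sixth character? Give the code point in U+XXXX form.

Offset 0: leading byte 0xE8 = 11101000 → 3-byte char #1 = E8 B1 81.
Offset 3: leading byte 0xC5 = 11000101 → 2-byte char #2 = C5 9B.
Offset 5: leading byte 0xEA = 11101010 → 3-byte char #3 = EA 91 AE.
Offset 8: leading byte 0xEF = 11101111 → 3-byte char #4 = EF 9E BE.
Offset 11: leading byte 0xEF = 11101111 → 3-byte char #5 = EF 85 99.
Offset 14: leading byte 0xD0 = 11010000 → 2-byte char #6 = D0 81.
Leading byte 0xD0 = 11010000 matches 110xxxxx → 2-byte sequence.
Byte 1: 0xD0 = 11010000, payload 10000 (5 bits).
Byte 2: 0x81 = 10000001 (10xxxxxx ✓), payload 000001.
Concatenate: 10000000001 = 0x401 (11 bits → U+0401).

U+0401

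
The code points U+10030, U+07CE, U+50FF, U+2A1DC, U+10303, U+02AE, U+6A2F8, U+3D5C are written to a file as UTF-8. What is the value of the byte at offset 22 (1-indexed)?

1-indexed offset 22 is 0-indexed offset 21.
U+10030 → 4-byte form F0 90 80 B0 at offsets 0–3.
U+07CE → 2-byte form DF 8E at offsets 4–5.
U+50FF → 3-byte form E5 83 BF at offsets 6–8.
U+2A1DC → 4-byte form F0 AA 87 9C at offsets 9–12.
U+10303 → 4-byte form F0 90 8C 83 at offsets 13–16.
U+02AE → 2-byte form CA AE at offsets 17–18.
U+6A2F8 → 4-byte form F1 AA 8B B8 at offsets 19–22.
Offset 21 falls in char 7's range; it's byte 3 of F1 AA 8B B8 = 0x8B.

0x8B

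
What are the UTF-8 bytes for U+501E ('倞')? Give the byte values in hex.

E5 80 9E

U+501E = 0x501E = 20510 decimal. In range U+0800–U+FFFF → 3-byte form: 1110xxxx 10xxxxxx 10xxxxxx.
Binary (16 bits): 0101000000011110.
Split 4+6+6: 0101 | 000000 | 011110.
Byte 1: 11100101 = 0xE5.
Byte 2: 10000000 = 0x80.
Byte 3: 10011110 = 0x9E.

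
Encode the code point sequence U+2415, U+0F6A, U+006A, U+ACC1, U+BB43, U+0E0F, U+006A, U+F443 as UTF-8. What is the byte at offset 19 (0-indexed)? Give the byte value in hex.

U+2415 → 3-byte form E2 90 95 at offsets 0–2.
U+0F6A → 3-byte form E0 BD AA at offsets 3–5.
U+006A → 1-byte form 6A at offsets 6–6.
U+ACC1 → 3-byte form EA B3 81 at offsets 7–9.
U+BB43 → 3-byte form EB AD 83 at offsets 10–12.
U+0E0F → 3-byte form E0 B8 8F at offsets 13–15.
U+006A → 1-byte form 6A at offsets 16–16.
U+F443 → 3-byte form EF 91 83 at offsets 17–19.
Offset 19 falls in char 8's range; it's byte 3 of EF 91 83 = 0x83.

0x83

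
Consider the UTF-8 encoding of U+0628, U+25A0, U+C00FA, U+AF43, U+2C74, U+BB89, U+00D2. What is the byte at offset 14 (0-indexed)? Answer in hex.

0xB4

U+0628 → 2-byte form D8 A8 at offsets 0–1.
U+25A0 → 3-byte form E2 96 A0 at offsets 2–4.
U+C00FA → 4-byte form F3 80 83 BA at offsets 5–8.
U+AF43 → 3-byte form EA BD 83 at offsets 9–11.
U+2C74 → 3-byte form E2 B1 B4 at offsets 12–14.
Offset 14 falls in char 5's range; it's byte 3 of E2 B1 B4 = 0xB4.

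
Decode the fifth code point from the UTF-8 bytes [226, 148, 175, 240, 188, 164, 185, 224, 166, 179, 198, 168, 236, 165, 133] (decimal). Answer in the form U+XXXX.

Offset 0: leading byte 0xE2 = 11100010 → 3-byte char #1 = E2 94 AF.
Offset 3: leading byte 0xF0 = 11110000 → 4-byte char #2 = F0 BC A4 B9.
Offset 7: leading byte 0xE0 = 11100000 → 3-byte char #3 = E0 A6 B3.
Offset 10: leading byte 0xC6 = 11000110 → 2-byte char #4 = C6 A8.
Offset 12: leading byte 0xEC = 11101100 → 3-byte char #5 = EC A5 85.
Leading byte 0xEC = 11101100 matches 1110xxxx → 3-byte sequence.
Byte 1: 0xEC = 11101100, payload 1100 (4 bits).
Byte 2: 0xA5 = 10100101 (10xxxxxx ✓), payload 100101.
Byte 3: 0x85 = 10000101 (10xxxxxx ✓), payload 000101.
Concatenate: 1100100101000101 = 0xC945 (16 bits → U+C945).

U+C945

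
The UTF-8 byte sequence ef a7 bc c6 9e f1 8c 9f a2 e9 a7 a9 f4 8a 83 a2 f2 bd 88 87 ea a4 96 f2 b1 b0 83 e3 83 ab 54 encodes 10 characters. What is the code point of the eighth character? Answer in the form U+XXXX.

U+B1C03

Offset 0: leading byte 0xEF = 11101111 → 3-byte char #1 = EF A7 BC.
Offset 3: leading byte 0xC6 = 11000110 → 2-byte char #2 = C6 9E.
Offset 5: leading byte 0xF1 = 11110001 → 4-byte char #3 = F1 8C 9F A2.
Offset 9: leading byte 0xE9 = 11101001 → 3-byte char #4 = E9 A7 A9.
Offset 12: leading byte 0xF4 = 11110100 → 4-byte char #5 = F4 8A 83 A2.
Offset 16: leading byte 0xF2 = 11110010 → 4-byte char #6 = F2 BD 88 87.
Offset 20: leading byte 0xEA = 11101010 → 3-byte char #7 = EA A4 96.
Offset 23: leading byte 0xF2 = 11110010 → 4-byte char #8 = F2 B1 B0 83.
Leading byte 0xF2 = 11110010 matches 11110xxx → 4-byte sequence.
Byte 1: 0xF2 = 11110010, payload 010 (3 bits).
Byte 2: 0xB1 = 10110001 (10xxxxxx ✓), payload 110001.
Byte 3: 0xB0 = 10110000 (10xxxxxx ✓), payload 110000.
Byte 4: 0x83 = 10000011 (10xxxxxx ✓), payload 000011.
Concatenate: 010110001110000000011 = 0xB1C03 (21 bits → U+B1C03).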